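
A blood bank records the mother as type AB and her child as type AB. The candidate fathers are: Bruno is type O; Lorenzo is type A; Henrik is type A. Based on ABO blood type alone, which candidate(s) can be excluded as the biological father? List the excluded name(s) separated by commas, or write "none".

A candidate is excluded only if no genotype consistent with his phenotype could produce a type AB child with a type AB mother.
Bruno (type O): no genotype consistent with that phenotype can produce a type-AB child with a type-AB mother.

Bruno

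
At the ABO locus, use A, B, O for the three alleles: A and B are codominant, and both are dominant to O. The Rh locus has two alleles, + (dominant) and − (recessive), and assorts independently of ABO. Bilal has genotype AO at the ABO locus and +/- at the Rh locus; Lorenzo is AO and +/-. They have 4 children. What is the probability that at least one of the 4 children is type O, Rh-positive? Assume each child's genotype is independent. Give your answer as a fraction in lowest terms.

36975/65536

ABO cross AO × AO → 1/4 O, 3/4 A.
Rh cross +/- × +/- → 3/4 Rh+, 1/4 Rh-; so P(type O, Rh-positive) = 1/4 × 3/4 = 3/16 per child.
P(none) = (13/16)^4 = 28561/65536; P(at least one) = 1 − 28561/65536 = 36975/65536.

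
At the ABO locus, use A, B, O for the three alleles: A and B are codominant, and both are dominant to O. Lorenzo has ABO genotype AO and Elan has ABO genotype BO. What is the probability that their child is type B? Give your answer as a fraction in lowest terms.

ABO cross AO × BO → offspring phenotypes: 1/4 O, 1/4 A, 1/4 B, 1/4 AB.
So P(type B) = 1/4.

1/4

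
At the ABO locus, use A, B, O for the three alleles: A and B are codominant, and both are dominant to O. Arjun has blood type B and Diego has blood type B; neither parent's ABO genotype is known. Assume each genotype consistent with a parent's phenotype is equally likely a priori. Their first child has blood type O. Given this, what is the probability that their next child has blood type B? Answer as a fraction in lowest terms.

Possible genotypes: Arjun ∈ {BB, BO}; Diego ∈ {BB, BO}.
Weight each parental genotype pair by prior × P(type-O child):
  BO × BO: posterior weight 1; P(next child type B) = 3/4.
Weighted sum = 3/4.

3/4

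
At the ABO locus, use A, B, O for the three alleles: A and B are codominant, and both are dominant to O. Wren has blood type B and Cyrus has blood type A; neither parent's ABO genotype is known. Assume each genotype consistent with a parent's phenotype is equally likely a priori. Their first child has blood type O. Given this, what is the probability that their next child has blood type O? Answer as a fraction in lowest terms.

1/4

Possible genotypes: Wren ∈ {BB, BO}; Cyrus ∈ {AA, AO}.
Weight each parental genotype pair by prior × P(type-O child):
  BO × AO: posterior weight 1; P(next child type O) = 1/4.
Weighted sum = 1/4.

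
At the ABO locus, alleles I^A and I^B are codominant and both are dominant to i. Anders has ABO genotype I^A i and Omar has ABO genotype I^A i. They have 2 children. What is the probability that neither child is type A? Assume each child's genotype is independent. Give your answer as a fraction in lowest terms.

ABO cross I^A i × I^A i → 1/4 O, 3/4 A.
So P(type A) = 3/4 per child.
P(not type A) = 1/4 for one child; (1/4)^2 = 1/16.

1/16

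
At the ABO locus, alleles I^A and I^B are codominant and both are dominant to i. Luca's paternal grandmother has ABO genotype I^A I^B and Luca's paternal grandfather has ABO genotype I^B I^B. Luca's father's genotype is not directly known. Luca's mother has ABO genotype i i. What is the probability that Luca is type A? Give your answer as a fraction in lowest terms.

Luca's father's ABO genotype from I^A I^B × I^B I^B: 1/2 I^A I^B, 1/2 I^B I^B.
Crossing each possibility with the mother i i and summing P(type A): 1/2·1/2 + 1/2·0 = 1/4.

1/4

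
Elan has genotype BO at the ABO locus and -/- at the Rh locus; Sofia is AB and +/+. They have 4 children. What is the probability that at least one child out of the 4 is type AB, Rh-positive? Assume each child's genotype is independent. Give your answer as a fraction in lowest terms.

175/256

ABO cross BO × AB → 1/4 A, 1/2 B, 1/4 AB.
Rh cross -/- × +/+ → 1 Rh+; so P(type AB, Rh-positive) = 1/4 × 1 = 1/4 per child.
P(none) = (3/4)^4 = 81/256; P(at least one) = 1 − 81/256 = 175/256.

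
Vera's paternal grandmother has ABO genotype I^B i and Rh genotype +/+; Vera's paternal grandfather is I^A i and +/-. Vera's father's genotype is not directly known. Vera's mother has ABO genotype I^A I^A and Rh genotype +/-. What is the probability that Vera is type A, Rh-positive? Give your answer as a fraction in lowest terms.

Vera's father's ABO genotype from I^B i × I^A i: 1/4 I^A I^B, 1/4 I^A i, 1/4 I^B i, 1/4 i i.
Crossing each possibility with the mother I^A I^A and summing P(type A): 1/4·1/2 + 1/4·1 + 1/4·1/2 + 1/4·1 = 3/4.
Similarly for Rh via the father's Rh distribution: P(Rh+) = 7/8.
Independent loci: 3/4 × 7/8 = 21/32.

21/32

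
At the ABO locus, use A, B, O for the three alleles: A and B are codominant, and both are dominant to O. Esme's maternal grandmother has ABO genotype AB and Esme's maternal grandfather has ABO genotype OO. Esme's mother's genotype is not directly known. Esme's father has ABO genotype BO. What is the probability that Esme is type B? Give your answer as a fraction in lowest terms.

Esme's mother's ABO genotype from AB × OO: 1/2 AO, 1/2 BO.
Crossing each possibility with the father BO and summing P(type B): 1/2·1/4 + 1/2·3/4 = 1/2.

1/2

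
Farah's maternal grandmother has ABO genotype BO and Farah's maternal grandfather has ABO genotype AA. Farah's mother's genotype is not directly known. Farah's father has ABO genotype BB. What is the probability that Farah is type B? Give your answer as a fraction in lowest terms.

Farah's mother's ABO genotype from BO × AA: 1/2 AB, 1/2 AO.
Crossing each possibility with the father BB and summing P(type B): 1/2·1/2 + 1/2·1/2 = 1/2.

1/2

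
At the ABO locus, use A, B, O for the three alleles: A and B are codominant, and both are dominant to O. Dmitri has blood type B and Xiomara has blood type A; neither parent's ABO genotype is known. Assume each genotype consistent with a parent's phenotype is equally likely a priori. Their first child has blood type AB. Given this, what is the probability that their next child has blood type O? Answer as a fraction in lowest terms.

1/36

Possible genotypes: Dmitri ∈ {BB, BO}; Xiomara ∈ {AA, AO}.
Weight each parental genotype pair by prior × P(type-AB child):
  BB × AA: posterior weight 4/9; P(next child type O) = 0.
  BB × AO: posterior weight 2/9; P(next child type O) = 0.
  BO × AA: posterior weight 2/9; P(next child type O) = 0.
  BO × AO: posterior weight 1/9; P(next child type O) = 1/4.
Weighted sum = 1/36.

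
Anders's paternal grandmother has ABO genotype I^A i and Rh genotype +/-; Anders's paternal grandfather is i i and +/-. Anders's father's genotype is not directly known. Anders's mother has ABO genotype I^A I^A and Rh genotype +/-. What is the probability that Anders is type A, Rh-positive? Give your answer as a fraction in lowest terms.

Anders's father's ABO genotype from I^A i × i i: 1/2 I^A i, 1/2 i i.
Crossing each possibility with the mother I^A I^A and summing P(type A): 1/2·1 + 1/2·1 = 1.
Similarly for Rh via the father's Rh distribution: P(Rh+) = 3/4.
Independent loci: 1 × 3/4 = 3/4.

3/4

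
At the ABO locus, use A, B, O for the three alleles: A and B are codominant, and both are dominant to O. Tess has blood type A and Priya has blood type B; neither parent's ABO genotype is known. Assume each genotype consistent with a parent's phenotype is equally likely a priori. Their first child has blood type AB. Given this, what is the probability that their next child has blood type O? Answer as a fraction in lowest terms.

Possible genotypes: Tess ∈ {AA, AO}; Priya ∈ {BB, BO}.
Weight each parental genotype pair by prior × P(type-AB child):
  AA × BB: posterior weight 4/9; P(next child type O) = 0.
  AA × BO: posterior weight 2/9; P(next child type O) = 0.
  AO × BB: posterior weight 2/9; P(next child type O) = 0.
  AO × BO: posterior weight 1/9; P(next child type O) = 1/4.
Weighted sum = 1/36.

1/36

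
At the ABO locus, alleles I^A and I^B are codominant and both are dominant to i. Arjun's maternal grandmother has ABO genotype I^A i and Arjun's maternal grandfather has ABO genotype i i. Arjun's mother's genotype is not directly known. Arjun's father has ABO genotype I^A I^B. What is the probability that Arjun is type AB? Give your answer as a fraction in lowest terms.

Arjun's mother's ABO genotype from I^A i × i i: 1/2 I^A i, 1/2 i i.
Crossing each possibility with the father I^A I^B and summing P(type AB): 1/2·1/4 + 1/2·0 = 1/8.

1/8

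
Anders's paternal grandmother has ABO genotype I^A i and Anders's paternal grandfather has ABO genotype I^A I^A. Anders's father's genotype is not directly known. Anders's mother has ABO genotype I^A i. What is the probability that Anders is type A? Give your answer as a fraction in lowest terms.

Anders's father's ABO genotype from I^A i × I^A I^A: 1/2 I^A I^A, 1/2 I^A i.
Crossing each possibility with the mother I^A i and summing P(type A): 1/2·1 + 1/2·3/4 = 7/8.

7/8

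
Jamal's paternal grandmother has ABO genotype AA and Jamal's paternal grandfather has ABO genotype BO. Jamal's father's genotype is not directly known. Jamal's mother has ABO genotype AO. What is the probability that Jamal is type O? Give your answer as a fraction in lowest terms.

1/8

Jamal's father's ABO genotype from AA × BO: 1/2 AB, 1/2 AO.
Crossing each possibility with the mother AO and summing P(type O): 1/2·0 + 1/2·1/4 = 1/8.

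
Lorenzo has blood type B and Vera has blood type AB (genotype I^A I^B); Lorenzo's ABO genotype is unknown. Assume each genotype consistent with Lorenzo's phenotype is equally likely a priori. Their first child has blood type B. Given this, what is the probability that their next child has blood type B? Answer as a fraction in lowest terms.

1/2

Possible genotypes: Lorenzo ∈ {I^B I^B, I^B i}; Vera ∈ {I^A I^B}.
Weight each parental genotype pair by prior × P(type-B child):
  I^B I^B × I^A I^B: posterior weight 1/2; P(next child type B) = 1/2.
  I^B i × I^A I^B: posterior weight 1/2; P(next child type B) = 1/2.
Weighted sum = 1/2.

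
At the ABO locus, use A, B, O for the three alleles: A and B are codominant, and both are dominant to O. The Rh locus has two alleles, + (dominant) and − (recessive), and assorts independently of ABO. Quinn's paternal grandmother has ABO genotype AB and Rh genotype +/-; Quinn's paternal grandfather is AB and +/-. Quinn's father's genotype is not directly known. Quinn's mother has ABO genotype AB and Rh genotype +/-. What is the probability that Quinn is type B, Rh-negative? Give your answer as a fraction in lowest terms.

Quinn's father's ABO genotype from AB × AB: 1/4 AA, 1/2 AB, 1/4 BB.
Crossing each possibility with the mother AB and summing P(type B): 1/4·0 + 1/2·1/4 + 1/4·1/2 = 1/4.
Similarly for Rh via the father's Rh distribution: P(Rh-) = 1/4.
Independent loci: 1/4 × 1/4 = 1/16.

1/16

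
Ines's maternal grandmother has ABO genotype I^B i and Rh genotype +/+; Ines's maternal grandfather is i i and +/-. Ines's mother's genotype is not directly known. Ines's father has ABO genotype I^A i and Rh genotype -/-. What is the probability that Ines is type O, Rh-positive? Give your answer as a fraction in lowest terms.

9/32

Ines's mother's ABO genotype from I^B i × i i: 1/2 I^B i, 1/2 i i.
Crossing each possibility with the father I^A i and summing P(type O): 1/2·1/4 + 1/2·1/2 = 3/8.
Similarly for Rh via the mother's Rh distribution: P(Rh+) = 3/4.
Independent loci: 3/8 × 3/4 = 9/32.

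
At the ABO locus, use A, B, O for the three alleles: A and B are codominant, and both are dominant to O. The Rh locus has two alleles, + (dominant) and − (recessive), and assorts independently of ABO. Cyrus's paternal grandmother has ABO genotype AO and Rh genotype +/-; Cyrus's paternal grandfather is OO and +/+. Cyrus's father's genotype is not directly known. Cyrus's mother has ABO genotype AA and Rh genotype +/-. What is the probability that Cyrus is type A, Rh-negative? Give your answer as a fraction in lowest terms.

1/8

Cyrus's father's ABO genotype from AO × OO: 1/2 AO, 1/2 OO.
Crossing each possibility with the mother AA and summing P(type A): 1/2·1 + 1/2·1 = 1.
Similarly for Rh via the father's Rh distribution: P(Rh-) = 1/8.
Independent loci: 1 × 1/8 = 1/8.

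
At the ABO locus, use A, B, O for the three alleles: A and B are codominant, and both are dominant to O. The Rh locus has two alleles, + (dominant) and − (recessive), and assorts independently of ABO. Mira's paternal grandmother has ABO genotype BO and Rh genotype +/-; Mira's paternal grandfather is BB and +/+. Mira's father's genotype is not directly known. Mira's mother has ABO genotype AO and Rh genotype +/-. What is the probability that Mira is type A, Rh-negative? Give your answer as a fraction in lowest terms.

1/64

Mira's father's ABO genotype from BO × BB: 1/2 BB, 1/2 BO.
Crossing each possibility with the mother AO and summing P(type A): 1/2·0 + 1/2·1/4 = 1/8.
Similarly for Rh via the father's Rh distribution: P(Rh-) = 1/8.
Independent loci: 1/8 × 1/8 = 1/64.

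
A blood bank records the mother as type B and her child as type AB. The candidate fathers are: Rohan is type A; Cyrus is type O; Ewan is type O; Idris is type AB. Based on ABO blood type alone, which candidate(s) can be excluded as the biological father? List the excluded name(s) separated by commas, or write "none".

A candidate is excluded only if no genotype consistent with his phenotype could produce a type AB child with a type B mother.
Cyrus (type O): no genotype consistent with that phenotype can produce a type-AB child with a type-B mother.
Ewan (type O): no genotype consistent with that phenotype can produce a type-AB child with a type-B mother.

Cyrus, Ewan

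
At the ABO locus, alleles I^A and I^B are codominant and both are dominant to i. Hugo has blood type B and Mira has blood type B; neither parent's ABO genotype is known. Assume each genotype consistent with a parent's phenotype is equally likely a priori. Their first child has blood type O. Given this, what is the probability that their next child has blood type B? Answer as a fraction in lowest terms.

3/4

Possible genotypes: Hugo ∈ {I^B I^B, I^B i}; Mira ∈ {I^B I^B, I^B i}.
Weight each parental genotype pair by prior × P(type-O child):
  I^B i × I^B i: posterior weight 1; P(next child type B) = 3/4.
Weighted sum = 3/4.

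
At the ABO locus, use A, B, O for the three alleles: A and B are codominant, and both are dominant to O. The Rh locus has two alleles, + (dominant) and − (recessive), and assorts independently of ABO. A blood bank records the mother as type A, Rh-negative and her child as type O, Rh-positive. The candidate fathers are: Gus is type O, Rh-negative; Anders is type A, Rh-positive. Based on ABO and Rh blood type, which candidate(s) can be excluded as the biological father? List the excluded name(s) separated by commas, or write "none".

A candidate is excluded only if no genotype consistent with his phenotype could produce a type O, Rh-positive child with a type A, Rh-negative mother.
Gus (type O, Rh-): no genotype consistent with that phenotype can produce a type-O Rh+ child with a type-A mother.

Gus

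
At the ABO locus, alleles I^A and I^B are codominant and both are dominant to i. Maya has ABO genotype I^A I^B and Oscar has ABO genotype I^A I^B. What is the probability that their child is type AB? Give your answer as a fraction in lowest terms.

1/2

ABO cross I^A I^B × I^A I^B → offspring phenotypes: 1/4 A, 1/4 B, 1/2 AB.
So P(type AB) = 1/2.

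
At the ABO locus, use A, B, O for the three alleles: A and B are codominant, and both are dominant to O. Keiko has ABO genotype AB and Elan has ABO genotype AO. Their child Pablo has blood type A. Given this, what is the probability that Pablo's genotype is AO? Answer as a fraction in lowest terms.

1/2

Cross AB × AO → 1/4 AA, 1/4 AB, 1/4 AO, 1/4 BO.
Type-A genotypes among offspring: AA (1/4), AO (1/4); total 1/2.
P(AO | type A) = (1/4) / (1/2) = 1/2.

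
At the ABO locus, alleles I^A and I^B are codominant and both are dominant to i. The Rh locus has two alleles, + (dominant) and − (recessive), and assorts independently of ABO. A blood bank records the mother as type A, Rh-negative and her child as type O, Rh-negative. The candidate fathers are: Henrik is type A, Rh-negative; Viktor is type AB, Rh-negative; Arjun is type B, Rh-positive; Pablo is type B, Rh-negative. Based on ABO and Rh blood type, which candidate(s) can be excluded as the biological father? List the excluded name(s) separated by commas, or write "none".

Viktor

A candidate is excluded only if no genotype consistent with his phenotype could produce a type O, Rh-negative child with a type A, Rh-negative mother.
Viktor (type AB, Rh-): no genotype consistent with that phenotype can produce a type-O Rh- child with a type-A mother.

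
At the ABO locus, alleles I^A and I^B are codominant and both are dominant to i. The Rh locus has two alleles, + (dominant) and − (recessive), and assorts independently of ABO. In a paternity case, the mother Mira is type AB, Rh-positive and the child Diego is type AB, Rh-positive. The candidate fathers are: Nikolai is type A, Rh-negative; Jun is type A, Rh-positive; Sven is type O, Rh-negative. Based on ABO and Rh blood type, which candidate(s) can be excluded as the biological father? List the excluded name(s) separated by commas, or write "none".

Sven

A candidate is excluded only if no genotype consistent with his phenotype could produce a type AB, Rh-positive child with a type AB, Rh-positive mother.
Sven (type O, Rh-): no genotype consistent with that phenotype can produce a type-AB Rh+ child with a type-AB mother.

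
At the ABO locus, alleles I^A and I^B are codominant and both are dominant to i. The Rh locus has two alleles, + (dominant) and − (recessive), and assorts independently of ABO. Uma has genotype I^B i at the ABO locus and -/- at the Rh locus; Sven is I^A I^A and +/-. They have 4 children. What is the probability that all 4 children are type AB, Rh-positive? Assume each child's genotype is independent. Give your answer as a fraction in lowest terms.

1/256

ABO cross I^B i × I^A I^A → 1/2 A, 1/2 AB.
Rh cross -/- × +/- → 1/2 Rh+, 1/2 Rh-; so P(type AB, Rh-positive) = 1/2 × 1/2 = 1/4 per child.
All 4 independent: (1/4)^4 = 1/256.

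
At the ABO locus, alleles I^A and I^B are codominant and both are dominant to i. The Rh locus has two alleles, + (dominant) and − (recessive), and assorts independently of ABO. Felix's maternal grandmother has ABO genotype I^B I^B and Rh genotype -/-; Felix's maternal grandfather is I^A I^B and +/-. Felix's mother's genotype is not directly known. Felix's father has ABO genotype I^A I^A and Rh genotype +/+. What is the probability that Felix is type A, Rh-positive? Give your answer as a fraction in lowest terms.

1/4

Felix's mother's ABO genotype from I^B I^B × I^A I^B: 1/2 I^A I^B, 1/2 I^B I^B.
Crossing each possibility with the father I^A I^A and summing P(type A): 1/2·1/2 + 1/2·0 = 1/4.
Similarly for Rh via the mother's Rh distribution: P(Rh+) = 1.
Independent loci: 1/4 × 1 = 1/4.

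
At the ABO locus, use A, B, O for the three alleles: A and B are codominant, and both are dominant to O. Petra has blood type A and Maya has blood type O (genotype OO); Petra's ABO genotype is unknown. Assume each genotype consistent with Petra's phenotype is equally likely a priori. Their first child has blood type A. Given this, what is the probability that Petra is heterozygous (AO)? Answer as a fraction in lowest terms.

Possible genotypes: Petra ∈ {AA, AO}; Maya ∈ {OO}.
Weight each parental genotype pair by prior × P(type-A child):
  AA × OO: posterior weight 2/3.
  AO × OO: posterior weight 1/3.
Sum the posterior weight over pairs where Petra is AO: 1/3.

1/3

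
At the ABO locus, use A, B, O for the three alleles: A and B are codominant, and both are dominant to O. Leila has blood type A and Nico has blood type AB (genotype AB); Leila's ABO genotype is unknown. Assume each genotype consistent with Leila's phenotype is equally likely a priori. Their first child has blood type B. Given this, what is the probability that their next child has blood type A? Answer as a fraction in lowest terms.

Possible genotypes: Leila ∈ {AA, AO}; Nico ∈ {AB}.
Weight each parental genotype pair by prior × P(type-B child):
  AO × AB: posterior weight 1; P(next child type A) = 1/2.
Weighted sum = 1/2.

1/2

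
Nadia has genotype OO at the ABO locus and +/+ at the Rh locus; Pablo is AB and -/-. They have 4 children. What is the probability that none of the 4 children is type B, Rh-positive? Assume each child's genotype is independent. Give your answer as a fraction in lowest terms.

1/16

ABO cross OO × AB → 1/2 A, 1/2 B.
Rh cross +/+ × -/- → 1 Rh+; so P(type B, Rh-positive) = 1/2 × 1 = 1/2 per child.
P(not type B, Rh-positive) = 1/2 for one child; (1/2)^4 = 1/16.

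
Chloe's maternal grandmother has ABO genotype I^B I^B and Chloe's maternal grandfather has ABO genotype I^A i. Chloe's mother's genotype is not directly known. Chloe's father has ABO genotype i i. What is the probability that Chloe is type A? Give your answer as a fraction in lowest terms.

Chloe's mother's ABO genotype from I^B I^B × I^A i: 1/2 I^A I^B, 1/2 I^B i.
Crossing each possibility with the father i i and summing P(type A): 1/2·1/2 + 1/2·0 = 1/4.

1/4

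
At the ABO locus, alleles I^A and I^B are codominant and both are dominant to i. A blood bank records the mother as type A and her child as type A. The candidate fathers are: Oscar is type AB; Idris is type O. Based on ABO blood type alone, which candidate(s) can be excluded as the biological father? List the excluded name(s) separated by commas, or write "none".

A candidate is excluded only if no genotype consistent with his phenotype could produce a type A child with a type A mother.
Every candidate has at least one consistent genotype combination, so none can be excluded.

none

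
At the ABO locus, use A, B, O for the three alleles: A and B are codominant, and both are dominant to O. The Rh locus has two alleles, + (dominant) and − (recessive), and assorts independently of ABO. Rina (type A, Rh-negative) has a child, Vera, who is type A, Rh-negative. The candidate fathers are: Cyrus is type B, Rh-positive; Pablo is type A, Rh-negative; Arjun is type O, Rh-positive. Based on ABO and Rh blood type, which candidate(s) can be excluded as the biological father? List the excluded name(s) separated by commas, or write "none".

none

A candidate is excluded only if no genotype consistent with his phenotype could produce a type A, Rh-negative child with a type A, Rh-negative mother.
Every candidate has at least one consistent genotype combination, so none can be excluded.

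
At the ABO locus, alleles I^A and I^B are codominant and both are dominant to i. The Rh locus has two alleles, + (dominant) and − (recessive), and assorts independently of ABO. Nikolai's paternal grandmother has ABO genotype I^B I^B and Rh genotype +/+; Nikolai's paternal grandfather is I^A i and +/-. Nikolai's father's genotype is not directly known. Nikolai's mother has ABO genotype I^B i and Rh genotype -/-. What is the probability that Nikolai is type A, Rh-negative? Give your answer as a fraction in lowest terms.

Nikolai's father's ABO genotype from I^B I^B × I^A i: 1/2 I^A I^B, 1/2 I^B i.
Crossing each possibility with the mother I^B i and summing P(type A): 1/2·1/4 + 1/2·0 = 1/8.
Similarly for Rh via the father's Rh distribution: P(Rh-) = 1/4.
Independent loci: 1/8 × 1/4 = 1/32.

1/32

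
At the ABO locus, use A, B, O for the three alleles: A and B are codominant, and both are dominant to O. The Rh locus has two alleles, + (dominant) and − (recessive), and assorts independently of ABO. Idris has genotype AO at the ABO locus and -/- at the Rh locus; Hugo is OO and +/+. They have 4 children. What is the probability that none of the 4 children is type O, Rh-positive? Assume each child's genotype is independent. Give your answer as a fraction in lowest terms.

ABO cross AO × OO → 1/2 O, 1/2 A.
Rh cross -/- × +/+ → 1 Rh+; so P(type O, Rh-positive) = 1/2 × 1 = 1/2 per child.
P(not type O, Rh-positive) = 1/2 for one child; (1/2)^4 = 1/16.

1/16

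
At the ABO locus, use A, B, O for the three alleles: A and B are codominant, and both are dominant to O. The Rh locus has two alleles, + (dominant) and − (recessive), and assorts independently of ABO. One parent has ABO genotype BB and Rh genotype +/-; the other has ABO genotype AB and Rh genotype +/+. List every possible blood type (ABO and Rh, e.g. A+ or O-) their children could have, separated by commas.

Gametes from BB × AB give offspring ABO genotypes AB, BB, i.e. phenotypes B, AB.
Rh cross +/- × +/+ → phenotypes Rh+.
Combining independently: B+, AB+.

B+, AB+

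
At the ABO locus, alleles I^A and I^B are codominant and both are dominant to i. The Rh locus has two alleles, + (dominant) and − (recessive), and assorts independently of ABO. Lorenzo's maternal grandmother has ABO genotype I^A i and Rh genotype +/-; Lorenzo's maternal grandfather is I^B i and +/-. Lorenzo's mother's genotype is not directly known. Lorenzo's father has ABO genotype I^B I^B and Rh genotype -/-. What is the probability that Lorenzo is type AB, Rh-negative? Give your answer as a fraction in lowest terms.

Lorenzo's mother's ABO genotype from I^A i × I^B i: 1/4 I^A I^B, 1/4 I^A i, 1/4 I^B i, 1/4 i i.
Crossing each possibility with the father I^B I^B and summing P(type AB): 1/4·1/2 + 1/4·1/2 + 1/4·0 + 1/4·0 = 1/4.
Similarly for Rh via the mother's Rh distribution: P(Rh-) = 1/2.
Independent loci: 1/4 × 1/2 = 1/8.

1/8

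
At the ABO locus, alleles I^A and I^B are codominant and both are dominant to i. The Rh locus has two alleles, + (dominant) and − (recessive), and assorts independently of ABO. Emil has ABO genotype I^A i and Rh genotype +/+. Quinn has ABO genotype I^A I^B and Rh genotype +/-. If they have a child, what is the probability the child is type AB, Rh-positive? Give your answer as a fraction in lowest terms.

1/4

ABO cross I^A i × I^A I^B → offspring phenotypes: 1/2 A, 1/4 B, 1/4 AB.
Rh cross +/+ × +/- → 1 Rh+.
Independent loci: P(type AB, Rh-positive) = 1/4 × 1 = 1/4.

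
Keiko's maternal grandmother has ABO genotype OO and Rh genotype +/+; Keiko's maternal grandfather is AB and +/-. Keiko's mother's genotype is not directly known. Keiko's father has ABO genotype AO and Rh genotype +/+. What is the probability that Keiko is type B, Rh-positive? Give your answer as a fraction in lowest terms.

Keiko's mother's ABO genotype from OO × AB: 1/2 AO, 1/2 BO.
Crossing each possibility with the father AO and summing P(type B): 1/2·0 + 1/2·1/4 = 1/8.
Similarly for Rh via the mother's Rh distribution: P(Rh+) = 1.
Independent loci: 1/8 × 1 = 1/8.

1/8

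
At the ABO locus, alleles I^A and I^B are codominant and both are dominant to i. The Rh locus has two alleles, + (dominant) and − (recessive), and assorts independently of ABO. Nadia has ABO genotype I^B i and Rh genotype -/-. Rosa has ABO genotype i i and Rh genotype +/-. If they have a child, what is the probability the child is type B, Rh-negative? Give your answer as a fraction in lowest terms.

1/4

ABO cross I^B i × i i → offspring phenotypes: 1/2 O, 1/2 B.
Rh cross -/- × +/- → 1/2 Rh+, 1/2 Rh-.
Independent loci: P(type B, Rh-negative) = 1/2 × 1/2 = 1/4.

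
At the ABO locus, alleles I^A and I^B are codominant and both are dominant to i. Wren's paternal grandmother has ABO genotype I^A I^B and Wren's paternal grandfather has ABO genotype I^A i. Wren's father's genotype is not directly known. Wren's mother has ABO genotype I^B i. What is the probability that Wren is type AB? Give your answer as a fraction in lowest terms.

1/4

Wren's father's ABO genotype from I^A I^B × I^A i: 1/4 I^A I^A, 1/4 I^A I^B, 1/4 I^A i, 1/4 I^B i.
Crossing each possibility with the mother I^B i and summing P(type AB): 1/4·1/2 + 1/4·1/4 + 1/4·1/4 + 1/4·0 = 1/4.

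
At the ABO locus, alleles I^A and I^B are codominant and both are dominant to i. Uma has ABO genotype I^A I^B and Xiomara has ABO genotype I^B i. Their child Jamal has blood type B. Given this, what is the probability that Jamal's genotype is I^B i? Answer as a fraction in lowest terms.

Cross I^A I^B × I^B i → 1/4 I^A I^B, 1/4 I^A i, 1/4 I^B I^B, 1/4 I^B i.
Type-B genotypes among offspring: I^B I^B (1/4), I^B i (1/4); total 1/2.
P(I^B i | type B) = (1/4) / (1/2) = 1/2.

1/2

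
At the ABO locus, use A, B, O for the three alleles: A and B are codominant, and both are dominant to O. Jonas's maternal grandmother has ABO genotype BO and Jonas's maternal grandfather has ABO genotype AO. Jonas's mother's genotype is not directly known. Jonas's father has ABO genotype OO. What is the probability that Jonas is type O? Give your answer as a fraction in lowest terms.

Jonas's mother's ABO genotype from BO × AO: 1/4 AB, 1/4 AO, 1/4 BO, 1/4 OO.
Crossing each possibility with the father OO and summing P(type O): 1/4·0 + 1/4·1/2 + 1/4·1/2 + 1/4·1 = 1/2.

1/2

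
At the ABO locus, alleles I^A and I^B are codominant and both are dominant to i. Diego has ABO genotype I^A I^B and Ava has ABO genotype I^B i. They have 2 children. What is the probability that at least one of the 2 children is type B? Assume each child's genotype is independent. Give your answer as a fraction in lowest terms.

ABO cross I^A I^B × I^B i → 1/4 A, 1/2 B, 1/4 AB.
So P(type B) = 1/2 per child.
P(none) = (1/2)^2 = 1/4; P(at least one) = 1 − 1/4 = 3/4.

3/4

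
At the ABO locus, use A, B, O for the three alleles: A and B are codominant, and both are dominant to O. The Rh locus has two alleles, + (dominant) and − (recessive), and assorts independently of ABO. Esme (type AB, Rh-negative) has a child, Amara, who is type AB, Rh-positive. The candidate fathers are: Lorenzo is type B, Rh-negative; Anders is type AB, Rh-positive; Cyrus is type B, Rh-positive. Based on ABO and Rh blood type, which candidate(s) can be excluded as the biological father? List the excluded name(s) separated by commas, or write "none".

Lorenzo

A candidate is excluded only if no genotype consistent with his phenotype could produce a type AB, Rh-positive child with a type AB, Rh-negative mother.
Lorenzo (type B, Rh-): no genotype consistent with that phenotype can produce a type-AB Rh+ child with a type-AB mother.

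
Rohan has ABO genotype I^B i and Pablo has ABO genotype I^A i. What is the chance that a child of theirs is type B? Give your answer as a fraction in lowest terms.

1/4

ABO cross I^B i × I^A i → offspring phenotypes: 1/4 O, 1/4 A, 1/4 B, 1/4 AB.
So P(type B) = 1/4.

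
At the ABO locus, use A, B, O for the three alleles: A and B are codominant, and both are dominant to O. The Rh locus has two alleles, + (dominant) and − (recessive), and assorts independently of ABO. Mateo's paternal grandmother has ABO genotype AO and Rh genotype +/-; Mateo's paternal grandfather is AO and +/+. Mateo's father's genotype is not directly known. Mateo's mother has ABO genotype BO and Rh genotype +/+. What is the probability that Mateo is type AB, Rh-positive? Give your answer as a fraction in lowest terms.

Mateo's father's ABO genotype from AO × AO: 1/4 AA, 1/2 AO, 1/4 OO.
Crossing each possibility with the mother BO and summing P(type AB): 1/4·1/2 + 1/2·1/4 + 1/4·0 = 1/4.
Similarly for Rh via the father's Rh distribution: P(Rh+) = 1.
Independent loci: 1/4 × 1 = 1/4.

1/4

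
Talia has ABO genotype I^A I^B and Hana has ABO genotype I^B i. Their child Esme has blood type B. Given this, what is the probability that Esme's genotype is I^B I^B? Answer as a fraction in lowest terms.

1/2

Cross I^A I^B × I^B i → 1/4 I^A I^B, 1/4 I^A i, 1/4 I^B I^B, 1/4 I^B i.
Type-B genotypes among offspring: I^B I^B (1/4), I^B i (1/4); total 1/2.
P(I^B I^B | type B) = (1/4) / (1/2) = 1/2.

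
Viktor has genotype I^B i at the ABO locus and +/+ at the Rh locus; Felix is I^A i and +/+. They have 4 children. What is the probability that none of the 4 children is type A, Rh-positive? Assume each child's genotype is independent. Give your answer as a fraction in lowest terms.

ABO cross I^B i × I^A i → 1/4 O, 1/4 A, 1/4 B, 1/4 AB.
Rh cross +/+ × +/+ → 1 Rh+; so P(type A, Rh-positive) = 1/4 × 1 = 1/4 per child.
P(not type A, Rh-positive) = 3/4 for one child; (3/4)^4 = 81/256.

81/256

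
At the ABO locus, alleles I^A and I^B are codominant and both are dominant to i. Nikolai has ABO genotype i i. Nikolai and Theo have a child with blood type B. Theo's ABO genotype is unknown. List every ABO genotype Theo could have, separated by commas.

For each candidate genotype of Theo, check whether crossing it with i i can produce every observed child phenotype.
  I^A I^A → possible child types {A} ✗
  I^A I^B → possible child types {A, B} ✓
  I^A i → possible child types {O, A} ✗
  I^B I^B → possible child types {B} ✓
  I^B i → possible child types {O, B} ✓
  i i → possible child types {O} ✗

I^A I^B, I^B I^B, I^B i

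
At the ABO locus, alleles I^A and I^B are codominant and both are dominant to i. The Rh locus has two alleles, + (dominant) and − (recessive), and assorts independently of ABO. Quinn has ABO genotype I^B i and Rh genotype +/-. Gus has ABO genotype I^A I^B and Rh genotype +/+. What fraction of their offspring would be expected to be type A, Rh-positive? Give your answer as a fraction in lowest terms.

ABO cross I^B i × I^A I^B → offspring phenotypes: 1/4 A, 1/2 B, 1/4 AB.
Rh cross +/- × +/+ → 1 Rh+.
Independent loci: P(type A, Rh-positive) = 1/4 × 1 = 1/4.

1/4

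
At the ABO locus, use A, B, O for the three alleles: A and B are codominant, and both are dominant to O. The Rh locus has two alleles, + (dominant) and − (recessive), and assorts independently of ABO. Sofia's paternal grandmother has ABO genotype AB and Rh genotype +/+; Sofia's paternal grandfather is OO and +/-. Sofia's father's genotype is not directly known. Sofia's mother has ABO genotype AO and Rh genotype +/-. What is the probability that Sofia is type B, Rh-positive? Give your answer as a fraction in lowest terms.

7/64

Sofia's father's ABO genotype from AB × OO: 1/2 AO, 1/2 BO.
Crossing each possibility with the mother AO and summing P(type B): 1/2·0 + 1/2·1/4 = 1/8.
Similarly for Rh via the father's Rh distribution: P(Rh+) = 7/8.
Independent loci: 1/8 × 7/8 = 7/64.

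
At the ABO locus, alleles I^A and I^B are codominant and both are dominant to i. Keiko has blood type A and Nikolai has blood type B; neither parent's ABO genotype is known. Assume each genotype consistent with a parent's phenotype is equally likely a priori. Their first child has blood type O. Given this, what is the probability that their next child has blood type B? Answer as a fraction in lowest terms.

Possible genotypes: Keiko ∈ {I^A I^A, I^A i}; Nikolai ∈ {I^B I^B, I^B i}.
Weight each parental genotype pair by prior × P(type-O child):
  I^A i × I^B i: posterior weight 1; P(next child type B) = 1/4.
Weighted sum = 1/4.

1/4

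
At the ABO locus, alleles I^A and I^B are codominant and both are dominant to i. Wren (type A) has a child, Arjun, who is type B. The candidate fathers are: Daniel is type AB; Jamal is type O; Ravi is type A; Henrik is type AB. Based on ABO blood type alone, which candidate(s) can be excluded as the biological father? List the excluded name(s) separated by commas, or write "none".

Jamal, Ravi

A candidate is excluded only if no genotype consistent with his phenotype could produce a type B child with a type A mother.
Jamal (type O): no genotype consistent with that phenotype can produce a type-B child with a type-A mother.
Ravi (type A): no genotype consistent with that phenotype can produce a type-B child with a type-A mother.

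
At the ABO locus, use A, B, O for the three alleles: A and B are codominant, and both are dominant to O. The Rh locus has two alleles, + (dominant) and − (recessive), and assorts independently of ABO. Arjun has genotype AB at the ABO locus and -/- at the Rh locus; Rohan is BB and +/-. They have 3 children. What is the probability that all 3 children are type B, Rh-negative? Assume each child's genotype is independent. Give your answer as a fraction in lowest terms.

ABO cross AB × BB → 1/2 B, 1/2 AB.
Rh cross -/- × +/- → 1/2 Rh+, 1/2 Rh-; so P(type B, Rh-negative) = 1/2 × 1/2 = 1/4 per child.
All 3 independent: (1/4)^3 = 1/64.

1/64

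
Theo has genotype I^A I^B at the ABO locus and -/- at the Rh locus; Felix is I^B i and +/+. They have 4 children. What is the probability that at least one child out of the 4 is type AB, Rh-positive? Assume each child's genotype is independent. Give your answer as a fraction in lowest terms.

175/256

ABO cross I^A I^B × I^B i → 1/4 A, 1/2 B, 1/4 AB.
Rh cross -/- × +/+ → 1 Rh+; so P(type AB, Rh-positive) = 1/4 × 1 = 1/4 per child.
P(none) = (3/4)^4 = 81/256; P(at least one) = 1 − 81/256 = 175/256.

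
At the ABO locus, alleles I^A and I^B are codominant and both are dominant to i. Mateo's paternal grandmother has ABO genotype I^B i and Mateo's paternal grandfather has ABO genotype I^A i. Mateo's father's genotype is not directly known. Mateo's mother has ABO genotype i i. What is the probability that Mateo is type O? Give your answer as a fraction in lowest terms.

Mateo's father's ABO genotype from I^B i × I^A i: 1/4 I^A I^B, 1/4 I^A i, 1/4 I^B i, 1/4 i i.
Crossing each possibility with the mother i i and summing P(type O): 1/4·0 + 1/4·1/2 + 1/4·1/2 + 1/4·1 = 1/2.

1/2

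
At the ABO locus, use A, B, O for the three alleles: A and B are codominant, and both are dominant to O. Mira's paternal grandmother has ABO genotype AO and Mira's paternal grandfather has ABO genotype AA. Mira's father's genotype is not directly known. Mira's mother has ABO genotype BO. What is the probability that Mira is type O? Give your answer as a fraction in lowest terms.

1/8

Mira's father's ABO genotype from AO × AA: 1/2 AA, 1/2 AO.
Crossing each possibility with the mother BO and summing P(type O): 1/2·0 + 1/2·1/4 = 1/8.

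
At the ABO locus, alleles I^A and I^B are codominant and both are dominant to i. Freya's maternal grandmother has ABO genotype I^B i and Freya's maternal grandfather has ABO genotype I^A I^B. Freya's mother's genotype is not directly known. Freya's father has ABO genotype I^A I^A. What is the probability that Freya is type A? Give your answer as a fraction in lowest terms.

1/2

Freya's mother's ABO genotype from I^B i × I^A I^B: 1/4 I^A I^B, 1/4 I^A i, 1/4 I^B I^B, 1/4 I^B i.
Crossing each possibility with the father I^A I^A and summing P(type A): 1/4·1/2 + 1/4·1 + 1/4·0 + 1/4·1/2 = 1/2.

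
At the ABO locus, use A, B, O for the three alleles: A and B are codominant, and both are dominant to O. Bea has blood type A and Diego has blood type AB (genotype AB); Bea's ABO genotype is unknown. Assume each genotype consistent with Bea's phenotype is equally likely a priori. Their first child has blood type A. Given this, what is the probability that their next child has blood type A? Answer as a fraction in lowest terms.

Possible genotypes: Bea ∈ {AA, AO}; Diego ∈ {AB}.
Weight each parental genotype pair by prior × P(type-A child):
  AA × AB: posterior weight 1/2; P(next child type A) = 1/2.
  AO × AB: posterior weight 1/2; P(next child type A) = 1/2.
Weighted sum = 1/2.

1/2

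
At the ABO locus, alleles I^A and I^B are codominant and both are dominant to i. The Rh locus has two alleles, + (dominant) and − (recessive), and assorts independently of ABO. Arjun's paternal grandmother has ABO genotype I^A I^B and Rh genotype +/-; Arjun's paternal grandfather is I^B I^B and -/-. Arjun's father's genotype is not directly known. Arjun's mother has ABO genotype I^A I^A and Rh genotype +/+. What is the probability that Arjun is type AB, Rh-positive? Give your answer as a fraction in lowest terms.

3/4

Arjun's father's ABO genotype from I^A I^B × I^B I^B: 1/2 I^A I^B, 1/2 I^B I^B.
Crossing each possibility with the mother I^A I^A and summing P(type AB): 1/2·1/2 + 1/2·1 = 3/4.
Similarly for Rh via the father's Rh distribution: P(Rh+) = 1.
Independent loci: 3/4 × 1 = 3/4.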